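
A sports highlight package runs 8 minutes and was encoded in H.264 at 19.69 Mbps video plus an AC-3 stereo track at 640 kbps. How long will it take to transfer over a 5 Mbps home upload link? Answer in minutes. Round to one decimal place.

8 min = 480 s
Audio: 640 kbps = 0.640 Mbps.
Total bitrate: 20.330 Mbps.
File: 20.330 Mbps × 480 s = 9758.4 Mb.
At 5 Mbps: 9758.4 / 5 = 1951.7 s ≈ 32.5 minutes.

32.5 minutes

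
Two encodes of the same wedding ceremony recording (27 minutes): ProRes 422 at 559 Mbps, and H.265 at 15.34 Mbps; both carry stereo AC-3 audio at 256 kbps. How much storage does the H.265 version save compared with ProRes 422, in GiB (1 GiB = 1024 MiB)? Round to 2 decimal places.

102.53 GiB

27 min = 1620 s
Audio: 256 kbps = 0.256 Mbps.
ProRes 422: 559.256 Mbps × 1620 s = 905994.7 Mb = 105.472 GiB.
H.265: 15.596 Mbps × 1620 s = 25265.5 Mb = 2.941 GiB.
Saving: 105.472 − 2.941 = 102.530 GiB.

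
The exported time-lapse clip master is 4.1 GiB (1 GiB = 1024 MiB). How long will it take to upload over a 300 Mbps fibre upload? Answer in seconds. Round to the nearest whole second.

117 seconds

File: 4.1 GiB = 35218.7 Mb.
At 300 Mbps: 35218.7 / 300 = 117.4 s ≈ 117 seconds.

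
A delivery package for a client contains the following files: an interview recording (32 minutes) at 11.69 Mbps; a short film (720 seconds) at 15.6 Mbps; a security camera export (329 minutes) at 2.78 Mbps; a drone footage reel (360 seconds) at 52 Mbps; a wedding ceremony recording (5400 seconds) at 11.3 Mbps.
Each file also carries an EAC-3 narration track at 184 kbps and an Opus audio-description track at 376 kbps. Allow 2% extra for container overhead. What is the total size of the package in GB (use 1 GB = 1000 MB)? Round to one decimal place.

23.5 GB

Audio total: 184 + 376 = 560 kbps = 0.560 Mbps.
interview recording: 12.250 Mbps × 1920 s × 1.02 = 23990.4 Mb
short film: 16.160 Mbps × 720 s × 1.02 = 11867.9 Mb
security camera export: 3.340 Mbps × 19740 s × 1.02 = 67250.2 Mb
drone footage reel: 52.560 Mbps × 360 s × 1.02 = 19300.0 Mb
wedding ceremony recording: 11.860 Mbps × 5400 s × 1.02 = 65324.9 Mb
Total: 187733.4 Mb = 23466.7 MB.
= 23.47 GB.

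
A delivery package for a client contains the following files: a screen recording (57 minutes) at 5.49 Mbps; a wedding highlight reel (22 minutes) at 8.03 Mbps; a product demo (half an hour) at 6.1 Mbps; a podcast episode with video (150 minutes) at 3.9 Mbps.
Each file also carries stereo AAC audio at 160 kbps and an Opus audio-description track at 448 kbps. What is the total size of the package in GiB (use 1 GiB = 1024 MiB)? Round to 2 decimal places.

Audio total: 160 + 448 = 608 kbps = 0.608 Mbps.
screen recording: 6.098 Mbps × 3420 s = 20855.2 Mb
wedding highlight reel: 8.638 Mbps × 1320 s = 11402.2 Mb
product demo: 6.708 Mbps × 1800 s = 12074.4 Mb
podcast episode with video: 4.508 Mbps × 9000 s = 40572.0 Mb
Total: 84903.7 Mb = 10613.0 MB.
= 9.884 GiB.

9.88 GiB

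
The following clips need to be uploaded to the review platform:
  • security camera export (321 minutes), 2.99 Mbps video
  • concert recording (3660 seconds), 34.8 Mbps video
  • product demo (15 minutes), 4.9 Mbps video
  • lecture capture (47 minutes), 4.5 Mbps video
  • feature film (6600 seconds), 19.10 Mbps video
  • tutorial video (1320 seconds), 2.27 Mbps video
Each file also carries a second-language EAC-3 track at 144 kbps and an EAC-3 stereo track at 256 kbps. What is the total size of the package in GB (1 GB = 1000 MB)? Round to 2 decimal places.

43.12 GB

Audio total: 144 + 256 = 400 kbps = 0.400 Mbps.
security camera export: 3.390 Mbps × 19260 s = 65291.4 Mb
concert recording: 35.200 Mbps × 3660 s = 128832.0 Mb
product demo: 5.300 Mbps × 900 s = 4770.0 Mb
lecture capture: 4.900 Mbps × 2820 s = 13818.0 Mb
feature film: 19.500 Mbps × 6600 s = 128700.0 Mb
tutorial video: 2.670 Mbps × 1320 s = 3524.4 Mb
Total: 344935.8 Mb = 43117.0 MB.
= 43.12 GB.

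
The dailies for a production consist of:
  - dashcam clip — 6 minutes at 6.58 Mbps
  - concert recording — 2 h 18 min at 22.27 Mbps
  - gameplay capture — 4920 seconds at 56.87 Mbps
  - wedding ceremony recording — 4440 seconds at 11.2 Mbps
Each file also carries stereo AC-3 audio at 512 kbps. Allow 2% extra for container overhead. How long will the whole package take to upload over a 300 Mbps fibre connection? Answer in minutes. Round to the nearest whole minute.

30 minutes

Audio: 512 kbps = 0.512 Mbps.
dashcam clip: 7.092 Mbps × 360 s × 1.02 = 2604.2 Mb
concert recording: 22.782 Mbps × 8280 s × 1.02 = 192407.7 Mb
gameplay capture: 57.382 Mbps × 4920 s × 1.02 = 287965.8 Mb
wedding ceremony recording: 11.712 Mbps × 4440 s × 1.02 = 53041.3 Mb
Total: 536019.0 Mb = 67002.4 MB.
At 300 Mbps: 536019.0 / 300 = 1787 s ≈ 29.8 minutes.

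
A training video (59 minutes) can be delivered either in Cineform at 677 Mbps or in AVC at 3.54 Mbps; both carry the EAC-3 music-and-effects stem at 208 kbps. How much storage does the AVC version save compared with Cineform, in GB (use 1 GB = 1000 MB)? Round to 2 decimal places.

59 min = 3540 s
Audio: 208 kbps = 0.208 Mbps.
Cineform: 677.208 Mbps × 3540 s = 2397316.3 Mb = 299.665 GB.
AVC: 3.748 Mbps × 3540 s = 13267.9 Mb = 1.658 GB.
Saving: 299.665 − 1.658 = 298.006 GB.

298.01 GB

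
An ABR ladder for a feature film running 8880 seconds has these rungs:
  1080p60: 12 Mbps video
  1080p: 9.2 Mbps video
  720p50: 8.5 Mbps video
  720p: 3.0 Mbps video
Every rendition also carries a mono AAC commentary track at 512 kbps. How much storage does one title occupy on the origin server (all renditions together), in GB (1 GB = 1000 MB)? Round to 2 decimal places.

Audio: 512 kbps = 0.512 Mbps.
Sum of rendition bitrates: (12+0.512) + (9.2+0.512) + (8.5+0.512) + (3.0+0.512) = 34.748 Mbps.
× 8880 s = 308,562 Mb = 38,570 MB = 38.57 GB.

38.57 GB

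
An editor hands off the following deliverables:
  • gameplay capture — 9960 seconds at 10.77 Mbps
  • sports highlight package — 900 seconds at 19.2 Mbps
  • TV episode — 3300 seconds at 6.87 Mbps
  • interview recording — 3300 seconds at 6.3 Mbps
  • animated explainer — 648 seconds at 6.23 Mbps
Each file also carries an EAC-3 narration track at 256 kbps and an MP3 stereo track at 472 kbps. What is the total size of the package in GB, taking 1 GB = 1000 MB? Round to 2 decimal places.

23.15 GB

Audio total: 256 + 472 = 728 kbps = 0.728 Mbps.
gameplay capture: 11.498 Mbps × 9960 s = 114520.1 Mb
sports highlight package: 19.928 Mbps × 900 s = 17935.2 Mb
TV episode: 7.598 Mbps × 3300 s = 25073.4 Mb
interview recording: 7.028 Mbps × 3300 s = 23192.4 Mb
animated explainer: 6.958 Mbps × 648 s = 4508.8 Mb
Total: 185229.9 Mb = 23153.7 MB.
= 23.15 GB.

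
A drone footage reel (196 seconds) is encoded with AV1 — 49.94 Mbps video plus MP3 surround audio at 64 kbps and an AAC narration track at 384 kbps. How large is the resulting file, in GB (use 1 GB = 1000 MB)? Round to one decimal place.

1.2 GB

Audio total: 64 + 384 = 448 kbps = 0.448 Mbps.
Total bitrate: 49.94 + 0.448 = 50.388 Mbps.
Stream data: 50.388 Mbps × 196 s = 9876.0 Mb.
9,876 Mb ÷ 8 = 1,235 MB → 1.235 GB.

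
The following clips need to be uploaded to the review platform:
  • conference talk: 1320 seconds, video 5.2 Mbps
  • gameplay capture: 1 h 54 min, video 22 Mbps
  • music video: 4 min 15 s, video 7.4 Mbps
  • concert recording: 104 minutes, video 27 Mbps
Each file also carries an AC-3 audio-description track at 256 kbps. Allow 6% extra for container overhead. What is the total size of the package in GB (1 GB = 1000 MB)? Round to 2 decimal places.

Audio: 256 kbps = 0.256 Mbps.
conference talk: 5.456 Mbps × 1320 s × 1.06 = 7634.0 Mb
gameplay capture: 22.256 Mbps × 6840 s × 1.06 = 161364.9 Mb
music video: 7.656 Mbps × 255 s × 1.06 = 2069.4 Mb
concert recording: 27.256 Mbps × 6240 s × 1.06 = 180282.1 Mb
Total: 351350.4 Mb = 43918.8 MB.
= 43.92 GB.

43.92 GB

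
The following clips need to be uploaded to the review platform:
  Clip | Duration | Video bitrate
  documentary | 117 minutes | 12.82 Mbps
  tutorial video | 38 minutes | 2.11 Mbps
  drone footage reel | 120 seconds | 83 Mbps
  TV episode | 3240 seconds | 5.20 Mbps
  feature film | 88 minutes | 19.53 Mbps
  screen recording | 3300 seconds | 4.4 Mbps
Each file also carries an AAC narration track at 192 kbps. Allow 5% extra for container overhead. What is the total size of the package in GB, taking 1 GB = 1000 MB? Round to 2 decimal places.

Audio: 192 kbps = 0.192 Mbps.
documentary: 13.012 Mbps × 7020 s × 1.05 = 95911.5 Mb
tutorial video: 2.302 Mbps × 2280 s × 1.05 = 5511.0 Mb
drone footage reel: 83.192 Mbps × 120 s × 1.05 = 10482.2 Mb
TV episode: 5.392 Mbps × 3240 s × 1.05 = 18343.6 Mb
feature film: 19.722 Mbps × 5280 s × 1.05 = 109338.8 Mb
screen recording: 4.592 Mbps × 3300 s × 1.05 = 15911.3 Mb
Total: 255498.3 Mb = 31937.3 MB.
= 31.94 GB.

31.94 GB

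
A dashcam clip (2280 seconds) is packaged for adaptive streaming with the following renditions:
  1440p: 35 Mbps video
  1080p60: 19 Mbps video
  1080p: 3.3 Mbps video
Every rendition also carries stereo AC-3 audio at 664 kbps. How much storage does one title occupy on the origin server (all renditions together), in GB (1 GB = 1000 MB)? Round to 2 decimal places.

Audio: 664 kbps = 0.664 Mbps.
Sum of rendition bitrates: (35+0.664) + (19+0.664) + (3.3+0.664) = 59.292 Mbps.
× 2280 s = 135,186 Mb = 16,898 MB = 16.90 GB.

16.90 GB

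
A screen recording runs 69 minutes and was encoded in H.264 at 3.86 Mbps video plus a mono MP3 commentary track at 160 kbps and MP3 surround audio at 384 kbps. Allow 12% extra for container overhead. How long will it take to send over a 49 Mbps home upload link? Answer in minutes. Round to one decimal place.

69 min = 4140 s
Audio total: 160 + 384 = 544 kbps = 0.544 Mbps.
Total bitrate: 4.404 Mbps.
File: 4.404 Mbps × 4140 s = 18232.6 Mb.
With 12% container overhead: ×1.12. → 20420.5 Mb.
At 49 Mbps: 20420.5 / 49 = 416.7 s ≈ 6.95 minutes.

6.9 minutes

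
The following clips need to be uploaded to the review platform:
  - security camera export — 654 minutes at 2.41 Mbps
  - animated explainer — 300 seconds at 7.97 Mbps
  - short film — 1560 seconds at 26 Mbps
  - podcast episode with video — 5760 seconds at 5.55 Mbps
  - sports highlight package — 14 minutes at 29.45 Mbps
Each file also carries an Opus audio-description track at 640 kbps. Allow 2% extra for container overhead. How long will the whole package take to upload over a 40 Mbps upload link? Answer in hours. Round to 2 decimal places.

1.59 hours

Audio: 640 kbps = 0.640 Mbps.
security camera export: 3.050 Mbps × 39240 s × 1.02 = 122075.6 Mb
animated explainer: 8.610 Mbps × 300 s × 1.02 = 2634.7 Mb
short film: 26.640 Mbps × 1560 s × 1.02 = 42389.6 Mb
podcast episode with video: 6.190 Mbps × 5760 s × 1.02 = 36367.5 Mb
sports highlight package: 30.090 Mbps × 840 s × 1.02 = 25781.1 Mb
Total: 229248.5 Mb = 28656.1 MB.
At 40 Mbps: 229248.5 / 40 = 5731 s ≈ 1.59 hours.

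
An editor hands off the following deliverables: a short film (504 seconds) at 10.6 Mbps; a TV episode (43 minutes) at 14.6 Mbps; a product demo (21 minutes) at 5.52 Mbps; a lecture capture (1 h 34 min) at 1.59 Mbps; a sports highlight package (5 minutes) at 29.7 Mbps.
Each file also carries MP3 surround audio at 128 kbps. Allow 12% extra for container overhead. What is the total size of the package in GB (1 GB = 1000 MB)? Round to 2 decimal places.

9.68 GB

Audio: 128 kbps = 0.128 Mbps.
short film: 10.728 Mbps × 504 s × 1.12 = 6055.7 Mb
TV episode: 14.728 Mbps × 2580 s × 1.12 = 42558.0 Mb
product demo: 5.648 Mbps × 1260 s × 1.12 = 7970.5 Mb
lecture capture: 1.718 Mbps × 5640 s × 1.12 = 10852.3 Mb
sports highlight package: 29.828 Mbps × 300 s × 1.12 = 10022.2 Mb
Total: 77458.7 Mb = 9682.3 MB.
= 9.682 GB.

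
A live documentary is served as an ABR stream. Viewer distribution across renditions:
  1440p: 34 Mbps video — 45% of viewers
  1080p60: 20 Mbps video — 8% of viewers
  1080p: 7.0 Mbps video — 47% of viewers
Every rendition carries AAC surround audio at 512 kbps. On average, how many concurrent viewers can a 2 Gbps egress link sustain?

Audio: 512 kbps = 0.512 Mbps.
Average per-viewer bitrate: 0.45×34.512 + 0.08×20.512 + 0.47×7.512 = 20.702 Mbps.
2 Gbps = 2,000 Mbps; 2,000 / 20.702 = 96.61 → 96.

96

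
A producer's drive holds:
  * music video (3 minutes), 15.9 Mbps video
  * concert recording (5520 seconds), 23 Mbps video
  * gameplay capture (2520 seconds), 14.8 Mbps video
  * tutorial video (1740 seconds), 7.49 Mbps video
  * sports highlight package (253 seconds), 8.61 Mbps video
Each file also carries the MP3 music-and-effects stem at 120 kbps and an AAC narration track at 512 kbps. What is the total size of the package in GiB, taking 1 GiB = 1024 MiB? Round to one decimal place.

Audio total: 120 + 512 = 632 kbps = 0.632 Mbps.
music video: 16.532 Mbps × 180 s = 2975.8 Mb
concert recording: 23.632 Mbps × 5520 s = 130448.6 Mb
gameplay capture: 15.432 Mbps × 2520 s = 38888.6 Mb
tutorial video: 8.122 Mbps × 1740 s = 14132.3 Mb
sports highlight package: 9.242 Mbps × 253 s = 2338.2 Mb
Total: 188783.5 Mb = 23597.9 MB.
= 21.98 GiB.

22.0 GiB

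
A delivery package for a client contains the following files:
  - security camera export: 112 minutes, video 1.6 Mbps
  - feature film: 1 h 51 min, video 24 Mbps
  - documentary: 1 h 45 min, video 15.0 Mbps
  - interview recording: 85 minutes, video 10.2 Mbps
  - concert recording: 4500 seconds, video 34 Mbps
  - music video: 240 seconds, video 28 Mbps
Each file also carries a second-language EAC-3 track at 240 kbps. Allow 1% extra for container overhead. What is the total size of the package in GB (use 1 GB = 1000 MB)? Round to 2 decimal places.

Audio: 240 kbps = 0.240 Mbps.
security camera export: 1.840 Mbps × 6720 s × 1.01 = 12488.4 Mb
feature film: 24.240 Mbps × 6660 s × 1.01 = 163052.8 Mb
documentary: 15.240 Mbps × 6300 s × 1.01 = 96972.1 Mb
interview recording: 10.440 Mbps × 5100 s × 1.01 = 53776.4 Mb
concert recording: 34.240 Mbps × 4500 s × 1.01 = 155620.8 Mb
music video: 28.240 Mbps × 240 s × 1.01 = 6845.4 Mb
Total: 488756.0 Mb = 61094.5 MB.
= 61.09 GB.

61.09 GB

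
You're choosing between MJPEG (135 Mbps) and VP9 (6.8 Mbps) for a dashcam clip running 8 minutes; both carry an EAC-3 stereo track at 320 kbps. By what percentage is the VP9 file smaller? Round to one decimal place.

94.7%

8 min = 480 s
Audio: 320 kbps = 0.320 Mbps.
MJPEG: 135.320 Mbps × 480 s = 64953.6 Mb = 7.562 GiB.
VP9: 7.120 Mbps × 480 s = 3417.6 Mb = 0.398 GiB.
Reduction: (1 − 0.398/7.562) × 100 = 94.74%.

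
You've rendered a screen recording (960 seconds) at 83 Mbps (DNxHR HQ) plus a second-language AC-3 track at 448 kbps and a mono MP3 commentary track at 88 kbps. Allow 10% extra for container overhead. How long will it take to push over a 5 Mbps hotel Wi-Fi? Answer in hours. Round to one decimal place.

4.9 hours

Audio total: 448 + 88 = 536 kbps = 0.536 Mbps.
Total bitrate: 83.536 Mbps.
File: 83.536 Mbps × 960 s = 80194.6 Mb.
With 10% container overhead: ×1.10. → 88214.0 Mb.
At 5 Mbps: 88214.0 / 5 = 17642.8 s ≈ 4.9 hours.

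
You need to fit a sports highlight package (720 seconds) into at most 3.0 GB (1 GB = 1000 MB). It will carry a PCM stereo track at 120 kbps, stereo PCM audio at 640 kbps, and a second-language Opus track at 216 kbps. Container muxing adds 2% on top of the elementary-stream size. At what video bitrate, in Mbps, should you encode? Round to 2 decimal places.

Budget: 3.0 GB = 24000.0 Mb.
Stream payload after overhead: 24000.0 / 1.02 = 23529.4 Mb.
Total bitrate budget: 23529.4 Mb / 720 s = 32.680 Mbps.
Audio total: 120 + 640 + 216 = 976 kbps = 0.976 Mbps.
Video: 32.680 − 0.976 = 31.704 Mbps.

31.70 Mbps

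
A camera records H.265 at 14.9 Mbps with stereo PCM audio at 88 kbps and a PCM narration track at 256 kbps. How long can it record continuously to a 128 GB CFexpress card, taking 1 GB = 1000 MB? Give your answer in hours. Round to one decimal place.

18.7 hours

Audio total: 88 + 256 = 344 kbps = 0.344 Mbps.
Total bitrate: 14.9 + 0.344 = 15.244 Mbps.
Capacity: 128 GB = 1,024,000 Mb.
Recording time: 1,024,000 / 15.244 = 67,174 s ≈ 18.7 hours.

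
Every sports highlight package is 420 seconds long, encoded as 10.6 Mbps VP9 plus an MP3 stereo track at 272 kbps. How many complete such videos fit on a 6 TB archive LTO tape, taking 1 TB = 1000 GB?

10511

Audio: 272 kbps = 0.272 Mbps.
Total bitrate: 10.872 Mbps.
Per item: 10.872 Mbps × 420 s = 4,566 Mb = 570.8 MB.
Capacity: 6 TB = 48,000,000 Mb; 10511.93 items → 10511 complete.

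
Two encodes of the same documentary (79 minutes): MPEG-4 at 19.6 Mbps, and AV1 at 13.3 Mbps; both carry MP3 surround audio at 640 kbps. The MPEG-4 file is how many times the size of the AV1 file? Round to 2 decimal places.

79 min = 4740 s
Audio: 640 kbps = 0.640 Mbps.
MPEG-4: 20.240 Mbps × 4740 s = 95937.6 Mb = 11.992 GB.
AV1: 13.940 Mbps × 4740 s = 66075.6 Mb = 8.259 GB.
Ratio: 11.992 / 8.259 = 1.452.

1.45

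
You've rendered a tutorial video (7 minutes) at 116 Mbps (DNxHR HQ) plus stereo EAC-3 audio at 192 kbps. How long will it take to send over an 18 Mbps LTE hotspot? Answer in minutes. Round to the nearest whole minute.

7 min = 420 s
Audio: 192 kbps = 0.192 Mbps.
Total bitrate: 116.192 Mbps.
File: 116.192 Mbps × 420 s = 48800.6 Mb.
At 18 Mbps: 48800.6 / 18 = 2711.1 s ≈ 45.2 minutes.

45 minutes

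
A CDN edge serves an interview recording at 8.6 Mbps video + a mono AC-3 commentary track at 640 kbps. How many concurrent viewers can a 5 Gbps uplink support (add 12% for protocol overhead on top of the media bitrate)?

483

Audio: 640 kbps = 0.640 Mbps.
Per-viewer media rate: 9.240 Mbps.
On the wire with 12% overhead: 10.349 Mbps.
5 Gbps = 5,000 Mbps; 5,000 / 10.349 = 483.15 → 483 viewers.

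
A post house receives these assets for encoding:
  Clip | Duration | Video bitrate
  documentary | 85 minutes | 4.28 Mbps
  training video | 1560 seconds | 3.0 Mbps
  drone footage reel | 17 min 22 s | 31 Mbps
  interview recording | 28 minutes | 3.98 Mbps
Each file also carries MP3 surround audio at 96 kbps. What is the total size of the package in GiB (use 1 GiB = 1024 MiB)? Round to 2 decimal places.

Audio: 96 kbps = 0.096 Mbps.
documentary: 4.376 Mbps × 5100 s = 22317.6 Mb
training video: 3.096 Mbps × 1560 s = 4829.8 Mb
drone footage reel: 31.096 Mbps × 1042 s = 32402.0 Mb
interview recording: 4.076 Mbps × 1680 s = 6847.7 Mb
Total: 66397.1 Mb = 8299.6 MB.
= 7.730 GiB.

7.73 GiB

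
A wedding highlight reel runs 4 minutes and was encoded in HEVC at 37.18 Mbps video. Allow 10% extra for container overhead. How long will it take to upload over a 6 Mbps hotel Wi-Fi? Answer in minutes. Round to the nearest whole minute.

27 minutes

4 min = 240 s
File: 37.180 Mbps × 240 s = 8923.2 Mb.
With 10% container overhead: ×1.10. → 9815.5 Mb.
At 6 Mbps: 9815.5 / 6 = 1635.9 s ≈ 27.3 minutes.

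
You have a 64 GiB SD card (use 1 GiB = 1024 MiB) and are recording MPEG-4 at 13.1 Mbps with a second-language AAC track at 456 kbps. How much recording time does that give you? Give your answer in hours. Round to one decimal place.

11.3 hours

Audio: 456 kbps = 0.456 Mbps.
Total bitrate: 13.1 + 0.456 = 13.556 Mbps.
Capacity: 64 GiB = 549,756 Mb.
Recording time: 549,756 / 13.556 = 40,554 s ≈ 11.3 hours.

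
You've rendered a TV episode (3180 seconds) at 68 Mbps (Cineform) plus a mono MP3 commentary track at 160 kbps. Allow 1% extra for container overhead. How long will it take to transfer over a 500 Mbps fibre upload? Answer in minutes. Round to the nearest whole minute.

7 minutes

Audio: 160 kbps = 0.160 Mbps.
Total bitrate: 68.160 Mbps.
File: 68.160 Mbps × 3180 s = 216748.8 Mb.
With 1% container overhead: ×1.01. → 218916.3 Mb.
At 500 Mbps: 218916.3 / 500 = 437.8 s ≈ 7.3 minutes.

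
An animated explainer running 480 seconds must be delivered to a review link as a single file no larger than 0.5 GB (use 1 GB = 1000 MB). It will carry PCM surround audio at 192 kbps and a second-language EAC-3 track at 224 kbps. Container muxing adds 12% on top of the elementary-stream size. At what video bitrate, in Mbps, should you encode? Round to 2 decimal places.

Budget: 0.5 GB = 4000.0 Mb.
Stream payload after overhead: 4000.0 / 1.12 = 3571.4 Mb.
Total bitrate budget: 3571.4 Mb / 480 s = 7.440 Mbps.
Audio total: 192 + 224 = 416 kbps = 0.416 Mbps.
Video: 7.440 − 0.416 = 7.024 Mbps.

7.02 Mbps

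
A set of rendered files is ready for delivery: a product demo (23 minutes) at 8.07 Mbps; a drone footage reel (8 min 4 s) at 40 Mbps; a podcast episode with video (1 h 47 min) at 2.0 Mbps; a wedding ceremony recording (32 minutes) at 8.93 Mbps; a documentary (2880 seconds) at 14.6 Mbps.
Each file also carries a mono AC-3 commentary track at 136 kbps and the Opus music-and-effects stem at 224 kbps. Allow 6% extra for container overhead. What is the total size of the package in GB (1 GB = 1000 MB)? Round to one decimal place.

Audio total: 136 + 224 = 360 kbps = 0.360 Mbps.
product demo: 8.430 Mbps × 1380 s × 1.06 = 12331.4 Mb
drone footage reel: 40.360 Mbps × 484 s × 1.06 = 20706.3 Mb
podcast episode with video: 2.360 Mbps × 6420 s × 1.06 = 16060.3 Mb
wedding ceremony recording: 9.290 Mbps × 1920 s × 1.06 = 18907.0 Mb
documentary: 14.960 Mbps × 2880 s × 1.06 = 45669.9 Mb
Total: 113674.9 Mb = 14209.4 MB.
= 14.21 GB.

14.2 GB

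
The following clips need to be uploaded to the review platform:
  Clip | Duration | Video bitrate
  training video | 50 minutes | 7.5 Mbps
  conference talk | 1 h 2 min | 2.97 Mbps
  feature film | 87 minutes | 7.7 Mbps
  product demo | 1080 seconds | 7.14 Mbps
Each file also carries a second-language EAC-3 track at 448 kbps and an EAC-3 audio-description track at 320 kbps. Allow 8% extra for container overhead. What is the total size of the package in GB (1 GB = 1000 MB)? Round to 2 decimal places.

Audio total: 448 + 320 = 768 kbps = 0.768 Mbps.
training video: 8.268 Mbps × 3000 s × 1.08 = 26788.3 Mb
conference talk: 3.738 Mbps × 3720 s × 1.08 = 15017.8 Mb
feature film: 8.468 Mbps × 5220 s × 1.08 = 47739.2 Mb
product demo: 7.908 Mbps × 1080 s × 1.08 = 9223.9 Mb
Total: 98769.2 Mb = 12346.1 MB.
= 12.35 GB.

12.35 GB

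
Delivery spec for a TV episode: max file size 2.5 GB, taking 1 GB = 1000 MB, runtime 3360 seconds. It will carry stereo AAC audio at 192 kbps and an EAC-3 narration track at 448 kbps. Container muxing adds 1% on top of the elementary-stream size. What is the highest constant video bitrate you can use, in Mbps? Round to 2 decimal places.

5.25 Mbps

Budget: 2.5 GB = 20000.0 Mb.
Stream payload after overhead: 20000.0 / 1.01 = 19802.0 Mb.
Total bitrate budget: 19802.0 Mb / 3360 s = 5.893 Mbps.
Audio total: 192 + 448 = 640 kbps = 0.640 Mbps.
Video: 5.893 − 0.640 = 5.253 Mbps.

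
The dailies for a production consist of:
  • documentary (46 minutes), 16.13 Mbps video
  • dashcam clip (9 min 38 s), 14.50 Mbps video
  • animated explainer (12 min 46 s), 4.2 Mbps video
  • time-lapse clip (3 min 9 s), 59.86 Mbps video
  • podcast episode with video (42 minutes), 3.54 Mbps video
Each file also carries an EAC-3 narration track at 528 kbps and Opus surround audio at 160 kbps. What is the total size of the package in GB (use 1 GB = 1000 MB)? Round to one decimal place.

10.1 GB

Audio total: 528 + 160 = 688 kbps = 0.688 Mbps.
documentary: 16.818 Mbps × 2760 s = 46417.7 Mb
dashcam clip: 15.188 Mbps × 578 s = 8778.7 Mb
animated explainer: 4.888 Mbps × 766 s = 3744.2 Mb
time-lapse clip: 60.548 Mbps × 189 s = 11443.6 Mb
podcast episode with video: 4.228 Mbps × 2520 s = 10654.6 Mb
Total: 81038.7 Mb = 10129.8 MB.
= 10.13 GB.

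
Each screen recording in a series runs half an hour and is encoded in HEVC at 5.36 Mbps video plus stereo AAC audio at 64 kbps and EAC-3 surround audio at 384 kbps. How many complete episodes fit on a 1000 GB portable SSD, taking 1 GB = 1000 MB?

30 min = 1800 s
Audio total: 64 + 384 = 448 kbps = 0.448 Mbps.
Total bitrate: 5.808 Mbps.
Per item: 5.808 Mbps × 1800 s = 10,454 Mb = 1,307 MB.
Capacity: 1000 GB = 8,000,000 Mb; 765.23 items → 765 complete.

765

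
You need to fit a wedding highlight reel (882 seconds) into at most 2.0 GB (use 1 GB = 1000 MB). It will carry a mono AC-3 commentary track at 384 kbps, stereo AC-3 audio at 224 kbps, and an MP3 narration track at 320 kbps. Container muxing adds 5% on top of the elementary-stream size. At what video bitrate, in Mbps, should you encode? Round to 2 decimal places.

Budget: 2.0 GB = 16000.0 Mb.
Stream payload after overhead: 16000.0 / 1.05 = 15238.1 Mb.
Total bitrate budget: 15238.1 Mb / 882 s = 17.277 Mbps.
Audio total: 384 + 224 + 320 = 928 kbps = 0.928 Mbps.
Video: 17.277 − 0.928 = 16.349 Mbps.

16.35 Mbps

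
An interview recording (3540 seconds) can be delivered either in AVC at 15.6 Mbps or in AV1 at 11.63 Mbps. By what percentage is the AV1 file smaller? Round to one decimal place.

25.4%

AVC: 15.600 Mbps × 3540 s = 55224.0 Mb = 6.903 GB.
AV1: 11.630 Mbps × 3540 s = 41170.2 Mb = 5.146 GB.
Reduction: (1 − 5.146/6.903) × 100 = 25.45%.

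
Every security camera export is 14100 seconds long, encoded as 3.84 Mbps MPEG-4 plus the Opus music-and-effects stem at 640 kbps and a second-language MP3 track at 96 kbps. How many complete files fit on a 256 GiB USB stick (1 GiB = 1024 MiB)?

Audio total: 640 + 96 = 736 kbps = 0.736 Mbps.
Total bitrate: 4.576 Mbps.
Per item: 4.576 Mbps × 14100 s = 64,522 Mb = 8,065 MB.
Capacity: 256 GiB = 2,199,023 Mb; 34.08 items → 34 complete.

34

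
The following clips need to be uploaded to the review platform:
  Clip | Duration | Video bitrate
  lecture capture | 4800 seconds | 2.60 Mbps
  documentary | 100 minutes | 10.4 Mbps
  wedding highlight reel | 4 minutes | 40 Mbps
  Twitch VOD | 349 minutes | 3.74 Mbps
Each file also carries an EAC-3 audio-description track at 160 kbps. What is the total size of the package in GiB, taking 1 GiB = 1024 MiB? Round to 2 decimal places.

Audio: 160 kbps = 0.160 Mbps.
lecture capture: 2.760 Mbps × 4800 s = 13248.0 Mb
documentary: 10.560 Mbps × 6000 s = 63360.0 Mb
wedding highlight reel: 40.160 Mbps × 240 s = 9638.4 Mb
Twitch VOD: 3.900 Mbps × 20940 s = 81666.0 Mb
Total: 167912.4 Mb = 20989.0 MB.
= 19.55 GiB.

19.55 GiB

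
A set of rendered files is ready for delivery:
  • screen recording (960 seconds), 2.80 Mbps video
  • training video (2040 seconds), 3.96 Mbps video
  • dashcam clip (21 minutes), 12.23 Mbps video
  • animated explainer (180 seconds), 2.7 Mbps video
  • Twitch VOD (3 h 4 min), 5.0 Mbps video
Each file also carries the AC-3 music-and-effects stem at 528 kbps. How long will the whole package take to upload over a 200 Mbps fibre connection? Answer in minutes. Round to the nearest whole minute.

8 minutes

Audio: 528 kbps = 0.528 Mbps.
screen recording: 3.328 Mbps × 960 s = 3194.9 Mb
training video: 4.488 Mbps × 2040 s = 9155.5 Mb
dashcam clip: 12.758 Mbps × 1260 s = 16075.1 Mb
animated explainer: 3.228 Mbps × 180 s = 581.0 Mb
Twitch VOD: 5.528 Mbps × 11040 s = 61029.1 Mb
Total: 90035.6 Mb = 11254.5 MB.
At 200 Mbps: 90035.6 / 200 = 450 s ≈ 7.5 minutes.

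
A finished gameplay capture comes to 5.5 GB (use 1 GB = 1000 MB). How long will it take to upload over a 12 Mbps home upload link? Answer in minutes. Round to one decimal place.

61.1 minutes

File: 5.5 GB = 44000.0 Mb.
At 12 Mbps: 44000.0 / 12 = 3666.7 s ≈ 61.1 minutes.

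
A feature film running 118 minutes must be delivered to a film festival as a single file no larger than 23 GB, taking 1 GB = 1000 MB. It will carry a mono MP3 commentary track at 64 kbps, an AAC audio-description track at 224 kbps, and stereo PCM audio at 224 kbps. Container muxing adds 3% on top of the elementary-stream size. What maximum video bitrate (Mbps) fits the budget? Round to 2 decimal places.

Budget: 23 GB = 184000.0 Mb.
Stream payload after overhead: 184000.0 / 1.03 = 178640.8 Mb.
118 min = 7080 s
Total bitrate budget: 178640.8 Mb / 7080 s = 25.232 Mbps.
Audio total: 64 + 224 + 224 = 512 kbps = 0.512 Mbps.
Video: 25.232 − 0.512 = 24.720 Mbps.

24.72 Mbps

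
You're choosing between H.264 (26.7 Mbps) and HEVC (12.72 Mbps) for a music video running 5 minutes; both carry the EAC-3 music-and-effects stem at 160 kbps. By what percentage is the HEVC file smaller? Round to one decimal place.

52.0%

5 min = 300 s
Audio: 160 kbps = 0.160 Mbps.
H.264: 26.860 Mbps × 300 s = 8058.0 Mb = 1.007 GB.
HEVC: 12.880 Mbps × 300 s = 3864.0 Mb = 0.483 GB.
Reduction: (1 − 0.483/1.007) × 100 = 52.05%.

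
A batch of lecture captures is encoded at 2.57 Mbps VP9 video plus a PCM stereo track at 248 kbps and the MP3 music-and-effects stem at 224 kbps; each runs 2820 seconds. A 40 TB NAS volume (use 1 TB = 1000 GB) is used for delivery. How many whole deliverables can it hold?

Audio total: 248 + 224 = 472 kbps = 0.472 Mbps.
Total bitrate: 3.042 Mbps.
Per item: 3.042 Mbps × 2820 s = 8,578 Mb = 1,072 MB.
Capacity: 40 TB = 320,000,000 Mb; 37302.82 items → 37302 complete.

37302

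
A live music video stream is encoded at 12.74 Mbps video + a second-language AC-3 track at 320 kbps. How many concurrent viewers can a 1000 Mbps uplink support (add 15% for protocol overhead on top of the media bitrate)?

Audio: 320 kbps = 0.320 Mbps.
Per-viewer media rate: 13.060 Mbps.
On the wire with 15% overhead: 15.019 Mbps.
1000 Mbps = 1,000 Mbps; 1,000 / 15.019 = 66.58 → 66 viewers.

66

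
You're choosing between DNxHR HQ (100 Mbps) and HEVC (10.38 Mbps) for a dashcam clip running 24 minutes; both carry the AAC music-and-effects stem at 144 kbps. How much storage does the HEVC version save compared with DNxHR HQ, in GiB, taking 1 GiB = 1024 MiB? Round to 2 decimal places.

15.02 GiB

24 min = 1440 s
Audio: 144 kbps = 0.144 Mbps.
DNxHR HQ: 100.144 Mbps × 1440 s = 144207.4 Mb = 16.788 GiB.
HEVC: 10.524 Mbps × 1440 s = 15154.6 Mb = 1.764 GiB.
Saving: 16.788 − 1.764 = 15.024 GiB.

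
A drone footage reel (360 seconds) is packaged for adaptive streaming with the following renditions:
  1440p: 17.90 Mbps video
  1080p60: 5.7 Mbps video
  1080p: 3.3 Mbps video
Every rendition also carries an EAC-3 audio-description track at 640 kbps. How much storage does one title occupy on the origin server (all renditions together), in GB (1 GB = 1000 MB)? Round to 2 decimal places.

Audio: 640 kbps = 0.640 Mbps.
Sum of rendition bitrates: (17.90+0.640) + (5.7+0.640) + (3.3+0.640) = 28.820 Mbps.
× 360 s = 10,375 Mb = 1,297 MB = 1.297 GB.

1.30 GB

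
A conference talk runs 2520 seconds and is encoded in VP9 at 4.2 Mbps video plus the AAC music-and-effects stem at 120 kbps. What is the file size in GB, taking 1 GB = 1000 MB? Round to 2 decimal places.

1.36 GB

Audio: 120 kbps = 0.120 Mbps.
Total bitrate: 4.2 + 0.120 = 4.320 Mbps.
Stream data: 4.320 Mbps × 2520 s = 10886.4 Mb.
10,886 Mb ÷ 8 = 1,361 MB → 1.361 GB.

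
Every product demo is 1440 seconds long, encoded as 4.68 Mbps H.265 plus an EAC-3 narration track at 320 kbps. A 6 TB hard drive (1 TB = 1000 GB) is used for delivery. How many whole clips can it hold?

Audio: 320 kbps = 0.320 Mbps.
Total bitrate: 5.000 Mbps.
Per item: 5.000 Mbps × 1440 s = 7,200 Mb = 900.0 MB.
Capacity: 6 TB = 48,000,000 Mb; 6666.67 items → 6666 complete.

6666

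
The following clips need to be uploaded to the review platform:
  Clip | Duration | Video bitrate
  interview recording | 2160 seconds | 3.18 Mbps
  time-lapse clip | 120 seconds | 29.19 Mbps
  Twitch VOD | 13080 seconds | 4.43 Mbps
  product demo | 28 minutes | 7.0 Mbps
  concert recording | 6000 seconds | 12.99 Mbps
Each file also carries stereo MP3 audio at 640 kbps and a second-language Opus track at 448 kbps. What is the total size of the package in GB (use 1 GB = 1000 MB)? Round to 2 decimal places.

Audio total: 640 + 448 = 1088 kbps = 1.088 Mbps.
interview recording: 4.268 Mbps × 2160 s = 9218.9 Mb
time-lapse clip: 30.278 Mbps × 120 s = 3633.4 Mb
Twitch VOD: 5.518 Mbps × 13080 s = 72175.4 Mb
product demo: 8.088 Mbps × 1680 s = 13587.8 Mb
concert recording: 14.078 Mbps × 6000 s = 84468.0 Mb
Total: 183083.5 Mb = 22885.4 MB.
= 22.89 GB.

22.89 GB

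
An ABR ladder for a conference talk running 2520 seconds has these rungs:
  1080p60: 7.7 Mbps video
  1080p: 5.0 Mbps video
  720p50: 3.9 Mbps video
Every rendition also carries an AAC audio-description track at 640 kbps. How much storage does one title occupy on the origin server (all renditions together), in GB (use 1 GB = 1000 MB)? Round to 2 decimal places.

5.83 GB

Audio: 640 kbps = 0.640 Mbps.
Sum of rendition bitrates: (7.7+0.640) + (5.0+0.640) + (3.9+0.640) = 18.520 Mbps.
× 2520 s = 46,670 Mb = 5,834 MB = 5.834 GB.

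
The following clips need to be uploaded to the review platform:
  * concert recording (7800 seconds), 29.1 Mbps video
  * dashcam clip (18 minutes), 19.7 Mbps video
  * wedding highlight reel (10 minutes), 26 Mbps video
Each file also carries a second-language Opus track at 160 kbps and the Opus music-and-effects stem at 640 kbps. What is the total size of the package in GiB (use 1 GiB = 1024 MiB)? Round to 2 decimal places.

31.60 GiB

Audio total: 160 + 640 = 800 kbps = 0.800 Mbps.
concert recording: 29.900 Mbps × 7800 s = 233220.0 Mb
dashcam clip: 20.500 Mbps × 1080 s = 22140.0 Mb
wedding highlight reel: 26.800 Mbps × 600 s = 16080.0 Mb
Total: 271440.0 Mb = 33930.0 MB.
= 31.60 GiB.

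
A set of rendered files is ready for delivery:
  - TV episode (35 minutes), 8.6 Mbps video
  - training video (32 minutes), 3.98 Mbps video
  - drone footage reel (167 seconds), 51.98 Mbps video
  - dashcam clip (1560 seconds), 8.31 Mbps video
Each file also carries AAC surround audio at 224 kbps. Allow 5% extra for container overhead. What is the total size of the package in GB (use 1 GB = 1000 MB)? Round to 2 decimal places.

Audio: 224 kbps = 0.224 Mbps.
TV episode: 8.824 Mbps × 2100 s × 1.05 = 19456.9 Mb
training video: 4.204 Mbps × 1920 s × 1.05 = 8475.3 Mb
drone footage reel: 52.204 Mbps × 167 s × 1.05 = 9154.0 Mb
dashcam clip: 8.534 Mbps × 1560 s × 1.05 = 13978.7 Mb
Total: 51064.8 Mb = 6383.1 MB.
= 6.383 GB.

6.38 GB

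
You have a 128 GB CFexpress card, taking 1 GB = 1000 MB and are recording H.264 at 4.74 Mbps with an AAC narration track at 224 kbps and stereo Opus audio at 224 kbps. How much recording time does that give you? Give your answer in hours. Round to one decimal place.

54.8 hours

Audio total: 224 + 224 = 448 kbps = 0.448 Mbps.
Total bitrate: 4.74 + 0.448 = 5.188 Mbps.
Capacity: 128 GB = 1,024,000 Mb.
Recording time: 1,024,000 / 5.188 = 197,379 s ≈ 54.8 hours.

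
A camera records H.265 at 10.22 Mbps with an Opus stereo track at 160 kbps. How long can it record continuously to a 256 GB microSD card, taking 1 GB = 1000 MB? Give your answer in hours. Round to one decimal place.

Audio: 160 kbps = 0.160 Mbps.
Total bitrate: 10.22 + 0.160 = 10.380 Mbps.
Capacity: 256 GB = 2,048,000 Mb.
Recording time: 2,048,000 / 10.380 = 197,303 s ≈ 54.8 hours.

54.8 hours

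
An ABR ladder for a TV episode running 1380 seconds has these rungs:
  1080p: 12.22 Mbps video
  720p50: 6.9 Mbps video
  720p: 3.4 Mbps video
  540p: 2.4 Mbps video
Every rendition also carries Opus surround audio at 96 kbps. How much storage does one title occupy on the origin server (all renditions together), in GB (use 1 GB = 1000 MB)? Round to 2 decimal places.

Audio: 96 kbps = 0.096 Mbps.
Sum of rendition bitrates: (12.22+0.096) + (6.9+0.096) + (3.4+0.096) + (2.4+0.096) = 25.304 Mbps.
× 1380 s = 34,920 Mb = 4,365 MB = 4.365 GB.

4.36 GB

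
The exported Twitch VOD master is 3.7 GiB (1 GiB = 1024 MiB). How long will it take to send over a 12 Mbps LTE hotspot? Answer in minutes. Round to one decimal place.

44.1 minutes

File: 3.7 GiB = 31782.8 Mb.
At 12 Mbps: 31782.8 / 12 = 2648.6 s ≈ 44.1 minutes.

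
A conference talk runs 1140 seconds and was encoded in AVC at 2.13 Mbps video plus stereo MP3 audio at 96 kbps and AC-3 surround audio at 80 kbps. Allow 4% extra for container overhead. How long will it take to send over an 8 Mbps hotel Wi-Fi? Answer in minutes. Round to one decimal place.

Audio total: 96 + 80 = 176 kbps = 0.176 Mbps.
Total bitrate: 2.306 Mbps.
File: 2.306 Mbps × 1140 s = 2628.8 Mb.
With 4% container overhead: ×1.04. → 2734.0 Mb.
At 8 Mbps: 2734.0 / 8 = 341.7 s ≈ 5.7 minutes.

5.7 minutes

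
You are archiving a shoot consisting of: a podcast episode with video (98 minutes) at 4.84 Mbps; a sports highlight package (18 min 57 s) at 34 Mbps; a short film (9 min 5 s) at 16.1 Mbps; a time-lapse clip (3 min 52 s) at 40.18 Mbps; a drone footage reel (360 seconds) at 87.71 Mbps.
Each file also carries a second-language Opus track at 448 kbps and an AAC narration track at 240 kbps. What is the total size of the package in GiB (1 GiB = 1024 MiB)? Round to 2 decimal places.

Audio total: 448 + 240 = 688 kbps = 0.688 Mbps.
podcast episode with video: 5.528 Mbps × 5880 s = 32504.6 Mb
sports highlight package: 34.688 Mbps × 1137 s = 39440.3 Mb
short film: 16.788 Mbps × 545 s = 9149.5 Mb
time-lapse clip: 40.868 Mbps × 232 s = 9481.4 Mb
drone footage reel: 88.398 Mbps × 360 s = 31823.3 Mb
Total: 122399.0 Mb = 15299.9 MB.
= 14.25 GiB.

14.25 GiB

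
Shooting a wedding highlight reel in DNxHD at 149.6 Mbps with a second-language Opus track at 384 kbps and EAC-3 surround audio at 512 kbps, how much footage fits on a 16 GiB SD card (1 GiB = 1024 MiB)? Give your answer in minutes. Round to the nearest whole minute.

Audio total: 384 + 512 = 896 kbps = 0.896 Mbps.
Total bitrate: 149.6 + 0.896 = 150.496 Mbps.
Capacity: 16 GiB = 137,439 Mb.
Recording time: 137,439 / 150.496 = 913.2 s ≈ 15.2 minutes.

15 minutes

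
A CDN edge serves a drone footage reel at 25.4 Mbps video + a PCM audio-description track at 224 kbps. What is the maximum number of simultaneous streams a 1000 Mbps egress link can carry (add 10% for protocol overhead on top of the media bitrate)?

Audio: 224 kbps = 0.224 Mbps.
Per-viewer media rate: 25.624 Mbps.
On the wire with 10% overhead: 28.186 Mbps.
1000 Mbps = 1,000 Mbps; 1,000 / 28.186 = 35.48 → 35 viewers.

35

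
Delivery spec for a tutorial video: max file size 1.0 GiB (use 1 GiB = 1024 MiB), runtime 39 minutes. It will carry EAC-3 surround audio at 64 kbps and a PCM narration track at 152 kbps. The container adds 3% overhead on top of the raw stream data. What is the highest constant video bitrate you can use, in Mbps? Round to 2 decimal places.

Budget: 1.0 GiB = 8589.9 Mb.
Stream payload after overhead: 8589.9 / 1.03 = 8339.7 Mb.
39 min = 2340 s
Total bitrate budget: 8339.7 Mb / 2340 s = 3.564 Mbps.
Audio total: 64 + 152 = 216 kbps = 0.216 Mbps.
Video: 3.564 − 0.216 = 3.348 Mbps.

3.35 Mbps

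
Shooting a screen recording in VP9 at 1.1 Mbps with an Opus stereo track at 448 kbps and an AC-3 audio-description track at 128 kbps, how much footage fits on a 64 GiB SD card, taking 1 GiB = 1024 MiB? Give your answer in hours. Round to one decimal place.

91.1 hours

Audio total: 448 + 128 = 576 kbps = 0.576 Mbps.
Total bitrate: 1.1 + 0.576 = 1.676 Mbps.
Capacity: 64 GiB = 549,756 Mb.
Recording time: 549,756 / 1.676 = 328,017 s ≈ 91.1 hours.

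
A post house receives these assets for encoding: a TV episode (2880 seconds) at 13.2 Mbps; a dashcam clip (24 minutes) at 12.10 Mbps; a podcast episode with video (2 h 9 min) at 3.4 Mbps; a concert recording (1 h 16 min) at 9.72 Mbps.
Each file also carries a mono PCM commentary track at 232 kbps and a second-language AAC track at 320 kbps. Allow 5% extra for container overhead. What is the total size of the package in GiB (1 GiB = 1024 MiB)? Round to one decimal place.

Audio total: 232 + 320 = 552 kbps = 0.552 Mbps.
TV episode: 13.752 Mbps × 2880 s × 1.05 = 41586.0 Mb
dashcam clip: 12.652 Mbps × 1440 s × 1.05 = 19129.8 Mb
podcast episode with video: 3.952 Mbps × 7740 s × 1.05 = 32117.9 Mb
concert recording: 10.272 Mbps × 4560 s × 1.05 = 49182.3 Mb
Total: 142016.1 Mb = 17752.0 MB.
= 16.53 GiB.

16.5 GiB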